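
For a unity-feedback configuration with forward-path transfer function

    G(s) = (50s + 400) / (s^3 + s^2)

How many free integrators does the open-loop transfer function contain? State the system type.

Factor s from the denominator: s^3 + s^2 = s^2·(s + 1).
There are 2 poles at the origin, so the system is Type 2.

Type 2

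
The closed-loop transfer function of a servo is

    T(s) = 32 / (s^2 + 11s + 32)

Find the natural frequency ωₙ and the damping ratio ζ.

ωₙ ≈ 5.657 rad/s, ζ ≈ 0.9723

Compare the denominator to the standard form s^2 + 2ζωₙs + ωₙ².
ωₙ² = 32, so ωₙ = √32 ≈ 5.657 rad/s.
2ζωₙ = 11, so ζ = 11/(2·√32) ≈ 0.9723.
With ζ = 0.9723 the response is underdamped.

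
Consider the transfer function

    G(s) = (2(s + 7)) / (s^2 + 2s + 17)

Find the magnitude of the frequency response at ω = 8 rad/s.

Substitute s = j8: numerator = 14 + j16, denominator = -47 + j16.
|G(j8)| = |14 + j16| / |-47 + j16| = 21.260 / 49.649 ≈ 0.4282.

|G(j8)| ≈ 0.4282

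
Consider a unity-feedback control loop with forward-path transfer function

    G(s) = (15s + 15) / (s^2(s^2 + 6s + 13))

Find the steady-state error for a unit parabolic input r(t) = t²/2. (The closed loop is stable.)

G(s) has 2 poles at the origin.
This is a Type 2 system. Ka = lim_{s→0} s^2·G(s) = 15/13.
e_ss = 1/Ka = 1/(15/13) = 13/15 ≈ 0.8667.

e_ss = 0.8667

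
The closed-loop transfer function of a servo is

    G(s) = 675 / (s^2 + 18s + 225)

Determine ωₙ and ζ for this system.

ωₙ = 15 rad/s, ζ = 0.6

Compare the denominator to the standard form s^2 + 2ζωₙs + ωₙ².
ωₙ² = 225, so ωₙ = 15 rad/s.
2ζωₙ = 18, so ζ = 18/(2·15) = 0.6.
With ζ = 0.6 the response is underdamped.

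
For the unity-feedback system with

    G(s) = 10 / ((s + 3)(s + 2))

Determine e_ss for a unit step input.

e_ss = 0.3750

G(s) has no poles at the origin.
This is a Type 0 system. Kp = lim_{s→0} G(s) = 10/6 = 5/3.
e_ss = 1/(1 + Kp) = 1/(1 + 5/3) = 3/8 ≈ 0.3750.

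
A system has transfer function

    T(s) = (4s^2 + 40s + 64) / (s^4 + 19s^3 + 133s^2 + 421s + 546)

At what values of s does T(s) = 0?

Set the numerator to zero: 4s^2 + 40s + 64 = 0, i.e. 4·(s^2 + 10s + 16) = 0.
Factoring: (s + 2)(s + 8) = 0.

s = -2, -8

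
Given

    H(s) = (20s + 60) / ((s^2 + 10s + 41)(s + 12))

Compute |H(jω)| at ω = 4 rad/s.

|H(j4)| ≈ 0.1676

Substitute s = j4: numerator = 60 + j80, denominator = 140 + j580.
|H(j4)| = |60 + j80| / |140 + j580| = 100 / 596.66 ≈ 0.1676.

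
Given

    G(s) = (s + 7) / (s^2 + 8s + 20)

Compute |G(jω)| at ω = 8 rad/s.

|G(j8)| ≈ 0.1369

Substitute s = j8: numerator = 7 + j8, denominator = -44 + j64.
|G(j8)| = |7 + j8| / |-44 + j64| = 10.630 / 77.666 ≈ 0.1369.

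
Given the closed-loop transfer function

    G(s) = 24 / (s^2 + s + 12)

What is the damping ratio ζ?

ζ ≈ 0.1443

Compare the denominator to the standard form s^2 + 2ζωₙs + ωₙ².
ωₙ² = 12, so ωₙ = √12 ≈ 3.464 rad/s.
2ζωₙ = 1, so ζ = 1/(2·√12) ≈ 0.1443.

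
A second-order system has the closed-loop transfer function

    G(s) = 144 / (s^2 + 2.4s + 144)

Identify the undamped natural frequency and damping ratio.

Compare the denominator to the standard form s^2 + 2ζωₙs + ωₙ².
ωₙ² = 144, so ωₙ = 12 rad/s.
2ζωₙ = 2.4, so ζ = 2.4/(2·12) = 0.1.

ωₙ = 12 rad/s, ζ = 0.1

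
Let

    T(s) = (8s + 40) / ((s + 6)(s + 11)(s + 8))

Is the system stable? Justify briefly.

stable

The poles can be read from the denominator factors: s = -6, -11, -8.
Since all poles lie strictly in the left half-plane, the system is stable.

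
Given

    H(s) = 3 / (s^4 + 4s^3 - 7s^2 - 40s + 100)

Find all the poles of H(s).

s = 2 ± j, -4 ± 2j

The poles are the roots of the denominator s^4 + 4s^3 - 7s^2 - 40s + 100 = 0.
No real roots exist; factor into two real quadratics: (s^2 - 4s + 5)(s^2 + 8s + 20) = 0.
Each quadratic gives a conjugate pair via the quadratic formula.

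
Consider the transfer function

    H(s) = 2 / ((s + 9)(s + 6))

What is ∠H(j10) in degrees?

At s = j10: numerator = 2, denominator = -46 + j150.
∠H = ∠num − ∠den = 0° − (107.05°) = -107.0°.

∠H(j10) ≈ -107.0°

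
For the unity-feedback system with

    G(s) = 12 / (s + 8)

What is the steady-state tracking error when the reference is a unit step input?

e_ss = 0.4000

G(s) has no poles at the origin.
This is a Type 0 system. Kp = lim_{s→0} G(s) = 12/8 = 3/2.
e_ss = 1/(1 + Kp) = 1/(1 + 3/2) = 2/5 ≈ 0.4000.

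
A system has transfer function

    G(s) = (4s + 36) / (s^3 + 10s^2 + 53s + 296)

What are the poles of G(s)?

s = -1 + 6j, -1 - 6j, -8

The poles are the roots of the denominator s^3 + 10s^2 + 53s + 296 = 0.
Trying s = -8: the polynomial evaluates to 0, so (s + 8) is a factor.
Dividing out leaves s^2 + 2s + 37 = 0.
The quadratic formula then gives s = -1 ± 6j.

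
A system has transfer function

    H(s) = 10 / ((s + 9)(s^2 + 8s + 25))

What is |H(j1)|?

|H(j1)| ≈ 0.04365

Substitute s = j1: numerator = 10, denominator = 208 + j96.
|H(j1)| = |10| / |208 + j96| = 10 / 229.09 ≈ 0.04365.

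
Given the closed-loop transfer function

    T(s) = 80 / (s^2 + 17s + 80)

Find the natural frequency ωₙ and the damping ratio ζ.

ωₙ ≈ 8.944 rad/s, ζ ≈ 0.9503

Compare the denominator to the standard form s^2 + 2ζωₙs + ωₙ².
ωₙ² = 80, so ωₙ = √80 ≈ 8.944 rad/s.
2ζωₙ = 17, so ζ = 17/(2·√80) ≈ 0.9503.
With ζ = 0.9503 the response is underdamped.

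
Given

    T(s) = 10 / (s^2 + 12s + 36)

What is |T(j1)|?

Substitute s = j1: numerator = 10, denominator = 35 + j12.
|T(j1)| = |10| / |35 + j12| = 10 / 37 ≈ 0.2703.

|T(j1)| ≈ 0.2703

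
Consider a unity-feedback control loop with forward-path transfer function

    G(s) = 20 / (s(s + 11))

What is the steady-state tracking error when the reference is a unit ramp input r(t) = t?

G(s) has one pole at the origin.
This is a Type 1 system. Kv = lim_{s→0} s·G(s) = 20/11.
e_ss = 1/Kv = 1/(20/11) = 11/20 ≈ 0.5500.

e_ss = 0.5500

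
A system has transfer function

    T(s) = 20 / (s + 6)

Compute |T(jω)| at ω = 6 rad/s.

|T(j6)| ≈ 2.357

Substitute s = j6: numerator = 20, denominator = 6 + j6.
|T(j6)| = |20| / |6 + j6| = 20 / 8.4853 ≈ 2.357.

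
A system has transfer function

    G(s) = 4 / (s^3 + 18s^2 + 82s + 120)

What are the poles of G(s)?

The poles are the roots of the denominator s^3 + 18s^2 + 82s + 120 = 0.
Trying s = -12: the polynomial evaluates to 0, so (s + 12) is a factor.
Dividing out leaves s^2 + 6s + 10 = 0.
The quadratic formula then gives s = -3 ± 1j.

s = -3 ± j, -12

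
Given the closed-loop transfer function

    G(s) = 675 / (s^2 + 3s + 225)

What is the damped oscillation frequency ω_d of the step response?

ω_d ≈ 14.92 rad/s

Comparing s^2 + 3s + 225 to s^2 + 2ζωₙs + ωₙ²: ωₙ = 15 rad/s and ζ = 3/(2·15) = 0.1.
ζωₙ = 3/2 = 1.5, so ω_d = ωₙ√(1−ζ²) = √(ωₙ² − (ζωₙ)²) = √(225 − 1.5²) = √222.75 ≈ 14.92 rad/s.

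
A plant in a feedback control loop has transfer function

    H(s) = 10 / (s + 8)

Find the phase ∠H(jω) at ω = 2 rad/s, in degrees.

At s = j2: numerator = 10, denominator = 8 + j2.
∠H = ∠num − ∠den = 0° − (14.036°) = -14.04°.

∠H(j2) ≈ -14.04°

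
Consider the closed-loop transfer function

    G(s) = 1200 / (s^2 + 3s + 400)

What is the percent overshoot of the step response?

Comparing s^2 + 3s + 400 to s^2 + 2ζωₙs + ωₙ²: ωₙ = 20 rad/s and ζ = 3/(2·20) = 0.075.
%OS = 100·exp(−πζ/√(1−ζ²)) = 100·exp(−π·0.075/√(1−0.075²)) ≈ 79.0%.

%OS ≈ 79.0%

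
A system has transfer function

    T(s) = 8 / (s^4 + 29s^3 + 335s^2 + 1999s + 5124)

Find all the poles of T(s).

s = -5 + 6j, -5 - 6j, -12, -7

The poles are the roots of the denominator s^4 + 29s^3 + 335s^2 + 1999s + 5124 = 0.
Trying s = -12: the polynomial evaluates to 0, so (s + 12) is a factor.
Dividing out leaves s^3 + 17s^2 + 131s + 427 = 0.
This factors further as (s^2 + 10s + 61)(s + 7) = 0.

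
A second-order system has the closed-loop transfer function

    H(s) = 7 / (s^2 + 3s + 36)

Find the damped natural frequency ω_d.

ω_d ≈ 5.809 rad/s

Comparing s^2 + 3s + 36 to s^2 + 2ζωₙs + ωₙ²: ωₙ = 6 rad/s and ζ = 3/(2·6) = 0.25.
ζωₙ = 3/2 = 1.5, so ω_d = ωₙ√(1−ζ²) = √(ωₙ² − (ζωₙ)²) = √(36 − 1.5²) = √33.75 ≈ 5.809 rad/s.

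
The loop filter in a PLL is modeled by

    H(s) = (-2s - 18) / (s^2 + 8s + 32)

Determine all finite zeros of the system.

Set the numerator to zero: -2s - 18 = 0, i.e. -2·(s + 9) = 0.
So s = -9.

s = -9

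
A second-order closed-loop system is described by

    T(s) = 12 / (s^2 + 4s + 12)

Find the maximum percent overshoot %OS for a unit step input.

%OS ≈ 10.8%

Comparing s^2 + 4s + 12 to s^2 + 2ζωₙs + ωₙ²: ωₙ = √12 ≈ 3.464 rad/s and ζ = 4/(2·√12) ≈ 0.5774.
%OS = 100·exp(−πζ/√(1−ζ²)) = 100·exp(−π·0.5774/√(1−0.5774²)) ≈ 10.8%.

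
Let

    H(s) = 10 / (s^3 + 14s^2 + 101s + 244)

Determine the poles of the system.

s = -5 + 6j, -5 - 6j, -4

The poles are the roots of the denominator s^3 + 14s^2 + 101s + 244 = 0.
Trying s = -4: the polynomial evaluates to 0, so (s + 4) is a factor.
Dividing out leaves s^2 + 10s + 61 = 0.
The quadratic formula then gives s = -5 ± 6j.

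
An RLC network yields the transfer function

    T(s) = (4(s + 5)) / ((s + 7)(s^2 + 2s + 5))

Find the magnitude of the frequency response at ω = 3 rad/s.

|T(j3)| ≈ 0.4247

Substitute s = j3: numerator = 20 + j12, denominator = -46 + j30.
|T(j3)| = |20 + j12| / |-46 + j30| = 23.324 / 54.918 ≈ 0.4247.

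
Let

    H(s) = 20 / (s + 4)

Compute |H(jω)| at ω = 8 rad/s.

|H(j8)| ≈ 2.236

Substitute s = j8: numerator = 20, denominator = 4 + j8.
|H(j8)| = |20| / |4 + j8| = 20 / 8.9443 ≈ 2.236.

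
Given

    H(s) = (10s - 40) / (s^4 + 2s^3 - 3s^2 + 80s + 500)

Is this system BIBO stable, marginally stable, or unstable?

The denominator s^4 + 2s^3 - 3s^2 + 80s + 500 factors as (s^2 + 8s + 20)(s^2 - 6s + 25), giving poles at s = -4 ± 2j, 3 ± 4j.
Since the pole(s) at s = 3 ± 4j lie in the right half-plane, the system is unstable.

unstable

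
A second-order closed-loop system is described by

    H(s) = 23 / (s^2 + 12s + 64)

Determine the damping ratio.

ζ = 0.75

Compare the denominator to the standard form s^2 + 2ζωₙs + ωₙ².
ωₙ² = 64, so ωₙ = 8 rad/s.
2ζωₙ = 12, so ζ = 12/(2·8) = 0.75.
With ζ = 0.75 the response is underdamped.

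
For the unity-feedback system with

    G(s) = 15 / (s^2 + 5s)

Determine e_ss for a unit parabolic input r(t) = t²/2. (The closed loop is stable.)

e_ss = ∞

G(s) has one pole at the origin.
This is a Type 1 system; Ka = lim_{s→0} s^2·G(s) = 0, so the steady-state error for a parabola input is infinite.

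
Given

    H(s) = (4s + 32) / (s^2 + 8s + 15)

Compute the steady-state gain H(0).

Set s = 0: H(0) = (32) / (15) = 32/15.

H(0) = 32/15 ≈ 2.133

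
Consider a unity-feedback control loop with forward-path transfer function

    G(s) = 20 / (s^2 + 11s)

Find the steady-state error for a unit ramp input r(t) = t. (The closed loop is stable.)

e_ss = 0.5500

G(s) has one pole at the origin.
This is a Type 1 system. Kv = lim_{s→0} s·G(s) = 20/11.
e_ss = 1/Kv = 1/(20/11) = 11/20 ≈ 0.5500.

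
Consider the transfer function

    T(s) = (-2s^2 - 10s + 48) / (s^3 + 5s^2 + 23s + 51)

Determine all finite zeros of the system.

s = -8, 3

Set the numerator to zero: -2s^2 - 10s + 48 = 0, i.e. -2·(s^2 + 5s - 24) = 0.
Factoring: (s + 8)(s - 3) = 0.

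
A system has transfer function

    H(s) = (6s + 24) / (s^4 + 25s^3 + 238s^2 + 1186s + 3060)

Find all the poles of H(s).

s = -3 + 5j, -3 - 5j, -9, -10

The poles are the roots of the denominator s^4 + 25s^3 + 238s^2 + 1186s + 3060 = 0.
Trying s = -9: the polynomial evaluates to 0, so (s + 9) is a factor.
Dividing out leaves s^3 + 16s^2 + 94s + 340 = 0.
This factors further as (s^2 + 6s + 34)(s + 10) = 0.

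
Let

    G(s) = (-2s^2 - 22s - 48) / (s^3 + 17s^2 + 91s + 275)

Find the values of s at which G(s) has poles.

The poles are the roots of the denominator s^3 + 17s^2 + 91s + 275 = 0.
Trying s = -11: the polynomial evaluates to 0, so (s + 11) is a factor.
Dividing out leaves s^2 + 6s + 25 = 0.
The quadratic formula then gives s = -3 ± 4j.

s = -3 + 4j, -3 - 4j, -11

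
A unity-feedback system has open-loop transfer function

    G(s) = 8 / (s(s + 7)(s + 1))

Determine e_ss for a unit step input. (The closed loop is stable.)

G(s) has one pole at the origin.
This is a Type 1 system; for a step input the steady-state error is zero.

e_ss = 0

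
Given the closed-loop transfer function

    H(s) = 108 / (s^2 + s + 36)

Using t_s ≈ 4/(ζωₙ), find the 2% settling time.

Comparing s^2 + s + 36 to s^2 + 2ζωₙs + ωₙ²: ωₙ = 6 rad/s and ζ = 1/(2·6) ≈ 0.08333.
ζωₙ = 1/2 = 0.5, so t_s ≈ 4/(ζωₙ) = 4/0.5 = 8 s.

t_s ≈ 8 s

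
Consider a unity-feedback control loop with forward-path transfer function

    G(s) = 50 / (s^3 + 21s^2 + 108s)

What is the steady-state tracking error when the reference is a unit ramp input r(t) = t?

G(s) has one pole at the origin.
This is a Type 1 system. Kv = lim_{s→0} s·G(s) = 50/108 = 25/54.
e_ss = 1/Kv = 1/(25/54) = 54/25 ≈ 2.160.

e_ss = 2.160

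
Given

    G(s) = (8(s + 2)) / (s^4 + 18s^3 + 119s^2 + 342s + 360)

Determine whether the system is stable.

stable

The denominator s^4 + 18s^3 + 119s^2 + 342s + 360 factors as (s + 4)(s + 6)(s + 3)(s + 5), giving poles at s = -4, -6, -3, -5.
Since all poles lie strictly in the left half-plane, the system is stable.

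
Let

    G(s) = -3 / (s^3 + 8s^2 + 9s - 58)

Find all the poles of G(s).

s = -5 + 2j, -5 - 2j, 2

The poles are the roots of the denominator s^3 + 8s^2 + 9s - 58 = 0.
Trying s = 2: the polynomial evaluates to 0, so (s - 2) is a factor.
Dividing out leaves s^2 + 10s + 29 = 0.
The quadratic formula then gives s = -5 ± 2j.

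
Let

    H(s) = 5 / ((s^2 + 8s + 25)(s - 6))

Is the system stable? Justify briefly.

The poles can be read from the denominator factors: s = -4 + 3j, -4 - 3j, 6.
Since the pole(s) at s = 6 lie in the right half-plane, the system is unstable.

unstable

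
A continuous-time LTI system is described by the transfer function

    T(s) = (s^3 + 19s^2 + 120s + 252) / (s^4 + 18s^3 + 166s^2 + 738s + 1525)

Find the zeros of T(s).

Set the numerator to zero: s^3 + 19s^2 + 120s + 252 = 0.
Factoring: (s + 6)^2(s + 7) = 0.

s = -6, -7, -6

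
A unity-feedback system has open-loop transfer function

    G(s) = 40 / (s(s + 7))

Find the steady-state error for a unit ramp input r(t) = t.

G(s) has one pole at the origin.
This is a Type 1 system. Kv = lim_{s→0} s·G(s) = 40/7.
e_ss = 1/Kv = 1/(40/7) = 7/40 ≈ 0.1750.

e_ss = 0.1750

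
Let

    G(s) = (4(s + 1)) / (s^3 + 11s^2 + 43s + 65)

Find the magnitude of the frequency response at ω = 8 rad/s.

|G(j8)| ≈ 0.04881

Substitute s = j8: numerator = 4 + j32, denominator = -639 - j168.
|G(j8)| = |4 + j32| / |-639 - j168| = 32.249 / 660.72 ≈ 0.04881.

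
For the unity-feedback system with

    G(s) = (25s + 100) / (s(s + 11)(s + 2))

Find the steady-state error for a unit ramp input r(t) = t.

G(s) has one pole at the origin.
This is a Type 1 system. Kv = lim_{s→0} s·G(s) = 100/22 = 50/11.
e_ss = 1/Kv = 1/(50/11) = 11/50 ≈ 0.2200.

e_ss = 0.2200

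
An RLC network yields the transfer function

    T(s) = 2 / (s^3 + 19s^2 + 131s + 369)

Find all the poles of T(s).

The poles are the roots of the denominator s^3 + 19s^2 + 131s + 369 = 0.
Trying s = -9: the polynomial evaluates to 0, so (s + 9) is a factor.
Dividing out leaves s^2 + 10s + 41 = 0.
The quadratic formula then gives s = -5 ± 4j.

s = -5 + 4j, -5 - 4j, -9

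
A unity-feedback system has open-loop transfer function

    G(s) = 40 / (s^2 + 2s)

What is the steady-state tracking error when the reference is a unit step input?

e_ss = 0

G(s) has one pole at the origin.
This is a Type 1 system; for a step input the steady-state error is zero.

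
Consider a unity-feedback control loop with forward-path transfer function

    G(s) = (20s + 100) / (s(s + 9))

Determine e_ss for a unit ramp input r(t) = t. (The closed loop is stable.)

G(s) has one pole at the origin.
This is a Type 1 system. Kv = lim_{s→0} s·G(s) = 100/9.
e_ss = 1/Kv = 1/(100/9) = 9/100 ≈ 0.09000.

e_ss = 0.09000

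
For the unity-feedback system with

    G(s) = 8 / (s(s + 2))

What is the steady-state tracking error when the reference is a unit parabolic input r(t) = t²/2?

G(s) has one pole at the origin.
This is a Type 1 system; Ka = lim_{s→0} s^2·G(s) = 0, so the steady-state error for a parabola input is infinite.

e_ss = ∞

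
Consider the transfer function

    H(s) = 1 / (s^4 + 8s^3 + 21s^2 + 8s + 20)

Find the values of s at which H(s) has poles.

s = j, -j, -4 + 2j, -4 - 2j

The poles are the roots of the denominator s^4 + 8s^3 + 21s^2 + 8s + 20 = 0.
No real roots exist; factor into two real quadratics: (s^2 + 1)(s^2 + 8s + 20) = 0.
Each quadratic gives a conjugate pair via the quadratic formula.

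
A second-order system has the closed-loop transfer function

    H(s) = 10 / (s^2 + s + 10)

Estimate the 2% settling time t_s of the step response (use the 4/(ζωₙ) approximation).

Comparing s^2 + s + 10 to s^2 + 2ζωₙs + ωₙ²: ωₙ = √10 ≈ 3.162 rad/s and ζ = 1/(2·√10) ≈ 0.1581.
ζωₙ = 1/2 = 0.5, so t_s ≈ 4/(ζωₙ) = 4/0.5 = 8 s.

t_s ≈ 8 s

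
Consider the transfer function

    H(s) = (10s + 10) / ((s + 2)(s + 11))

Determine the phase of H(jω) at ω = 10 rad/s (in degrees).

At s = j10: numerator = 10 + j100, denominator = -78 + j130.
∠H = ∠num − ∠den = 84.289° − (120.96°) = -36.67°.

∠H(j10) ≈ -36.67°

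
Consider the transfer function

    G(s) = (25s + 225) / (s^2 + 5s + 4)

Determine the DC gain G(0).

Set s = 0: G(0) = (225) / (4) = 225/4.

G(0) = 225/4 ≈ 56.25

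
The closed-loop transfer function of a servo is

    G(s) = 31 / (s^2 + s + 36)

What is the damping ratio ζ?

ζ ≈ 0.08333

Compare the denominator to the standard form s^2 + 2ζωₙs + ωₙ².
ωₙ² = 36, so ωₙ = 6 rad/s.
2ζωₙ = 1, so ζ = 1/(2·6) ≈ 0.08333.
With ζ = 0.08333 the response is underdamped.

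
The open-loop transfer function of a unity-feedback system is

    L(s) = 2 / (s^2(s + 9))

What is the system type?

The denominator has 2 factors of s at the origin (free integrators), so this is a Type 2 system.

Type 2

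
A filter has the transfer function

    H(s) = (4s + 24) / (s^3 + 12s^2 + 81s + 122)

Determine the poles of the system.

s = -5 ± 6j, -2

The poles are the roots of the denominator s^3 + 12s^2 + 81s + 122 = 0.
Trying s = -2: the polynomial evaluates to 0, so (s + 2) is a factor.
Dividing out leaves s^2 + 10s + 61 = 0.
The quadratic formula then gives s = -5 ± 6j.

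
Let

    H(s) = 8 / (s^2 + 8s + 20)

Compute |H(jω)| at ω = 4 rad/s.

Substitute s = j4: numerator = 8, denominator = 4 + j32.
|H(j4)| = |8| / |4 + j32| = 8 / 32.249 ≈ 0.2481.

|H(j4)| ≈ 0.2481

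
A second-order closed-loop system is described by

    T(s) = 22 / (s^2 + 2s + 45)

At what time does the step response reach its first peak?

t_p ≈ 0.4736 s

Comparing s^2 + 2s + 45 to s^2 + 2ζωₙs + ωₙ²: ωₙ = √45 ≈ 6.708 rad/s and ζ = 2/(2·√45) ≈ 0.1491.
ζωₙ = 2/2 = 1, so ω_d = ωₙ√(1−ζ²) = √(ωₙ² − (ζωₙ)²) = √(45 − 1²) = √44 ≈ 6.633 rad/s.
t_p = π/ω_d = π/6.633 ≈ 0.4736 s.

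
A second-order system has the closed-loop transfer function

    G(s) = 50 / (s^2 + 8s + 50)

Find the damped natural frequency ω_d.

ω_d ≈ 5.831 rad/s

Comparing s^2 + 8s + 50 to s^2 + 2ζωₙs + ωₙ²: ωₙ = √50 ≈ 7.071 rad/s and ζ = 8/(2·√50) ≈ 0.5657.
ζωₙ = 8/2 = 4, so ω_d = ωₙ√(1−ζ²) = √(ωₙ² − (ζωₙ)²) = √(50 − 4²) = √34 ≈ 5.831 rad/s.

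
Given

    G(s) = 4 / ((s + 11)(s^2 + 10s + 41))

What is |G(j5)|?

|G(j5)| ≈ 0.006306

Substitute s = j5: numerator = 4, denominator = -74 + j630.
|G(j5)| = |4| / |-74 + j630| = 4 / 634.33 ≈ 0.006306.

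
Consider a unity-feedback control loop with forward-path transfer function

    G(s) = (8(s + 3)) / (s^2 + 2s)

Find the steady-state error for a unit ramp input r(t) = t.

G(s) has one pole at the origin.
This is a Type 1 system. Kv = lim_{s→0} s·G(s) = 24/2 = 12.
e_ss = 1/Kv = 1/(12) = 1/12 ≈ 0.08333.

e_ss = 0.08333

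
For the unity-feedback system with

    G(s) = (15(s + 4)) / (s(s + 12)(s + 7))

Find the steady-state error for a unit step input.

e_ss = 0

G(s) has one pole at the origin.
This is a Type 1 system; for a step input the steady-state error is zero.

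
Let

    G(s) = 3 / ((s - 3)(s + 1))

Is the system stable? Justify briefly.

The poles can be read from the denominator factors: s = 3, -1.
Since the pole(s) at s = 3 lie in the right half-plane, the system is unstable.

unstable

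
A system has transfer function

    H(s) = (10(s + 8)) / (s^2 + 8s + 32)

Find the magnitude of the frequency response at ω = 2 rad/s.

|H(j2)| ≈ 2.557

Substitute s = j2: numerator = 80 + j20, denominator = 28 + j16.
|H(j2)| = |80 + j20| / |28 + j16| = 82.462 / 32.249 ≈ 2.557.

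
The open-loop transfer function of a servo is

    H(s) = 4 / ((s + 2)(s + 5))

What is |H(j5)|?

|H(j5)| ≈ 0.1050

Substitute s = j5: numerator = 4, denominator = -15 + j35.
|H(j5)| = |4| / |-15 + j35| = 4 / 38.079 ≈ 0.1050.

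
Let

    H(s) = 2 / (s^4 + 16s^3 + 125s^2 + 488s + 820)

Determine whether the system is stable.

The denominator s^4 + 16s^3 + 125s^2 + 488s + 820 factors as (s^2 + 8s + 41)(s^2 + 8s + 20), giving poles at s = -4 ± 5j, -4 ± 2j.
Since all poles lie strictly in the left half-plane, the system is stable.

stable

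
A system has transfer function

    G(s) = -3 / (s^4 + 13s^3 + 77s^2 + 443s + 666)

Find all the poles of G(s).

The poles are the roots of the denominator s^4 + 13s^3 + 77s^2 + 443s + 666 = 0.
Trying s = -9: the polynomial evaluates to 0, so (s + 9) is a factor.
Dividing out leaves s^3 + 4s^2 + 41s + 74 = 0.
This factors further as (s^2 + 2s + 37)(s + 2) = 0.

s = -1 ± 6j, -9, -2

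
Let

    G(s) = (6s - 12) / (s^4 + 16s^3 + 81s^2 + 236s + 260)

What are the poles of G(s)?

s = -10, -2, -2 ± 3j

The poles are the roots of the denominator s^4 + 16s^3 + 81s^2 + 236s + 260 = 0.
Trying s = -10: the polynomial evaluates to 0, so (s + 10) is a factor.
Dividing out leaves s^3 + 6s^2 + 21s + 26 = 0.
This factors further as (s + 2)(s^2 + 4s + 13) = 0.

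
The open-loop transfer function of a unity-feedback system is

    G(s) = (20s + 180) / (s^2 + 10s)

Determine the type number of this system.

Type 1

Factor s from the denominator: s^2 + 10s = s·(s + 10).
There is 1 pole at the origin, so the system is Type 1.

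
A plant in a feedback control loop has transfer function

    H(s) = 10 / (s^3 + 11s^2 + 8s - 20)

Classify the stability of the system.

The denominator s^3 + 11s^2 + 8s - 20 factors as (s + 10)(s - 1)(s + 2), giving poles at s = -10, 1, -2.
Since the pole(s) at s = 1 lie in the right half-plane, the system is unstable.

unstable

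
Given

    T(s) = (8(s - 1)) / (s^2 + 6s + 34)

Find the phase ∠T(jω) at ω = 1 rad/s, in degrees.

∠T(j1) ≈ 124.7°

At s = j1: numerator = -8 + j8, denominator = 33 + j6.
∠T = ∠num − ∠den = 135° − (10.305°) = 124.7°.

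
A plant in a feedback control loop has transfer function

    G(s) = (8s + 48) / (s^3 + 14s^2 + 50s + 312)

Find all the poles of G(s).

s = -1 + 5j, -1 - 5j, -12

The poles are the roots of the denominator s^3 + 14s^2 + 50s + 312 = 0.
Trying s = -12: the polynomial evaluates to 0, so (s + 12) is a factor.
Dividing out leaves s^2 + 2s + 26 = 0.
The quadratic formula then gives s = -1 ± 5j.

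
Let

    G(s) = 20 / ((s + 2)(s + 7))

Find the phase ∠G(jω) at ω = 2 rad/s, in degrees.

∠G(j2) ≈ -60.95°

At s = j2: numerator = 20, denominator = 10 + j18.
∠G = ∠num − ∠den = 0° − (60.945°) = -60.95°.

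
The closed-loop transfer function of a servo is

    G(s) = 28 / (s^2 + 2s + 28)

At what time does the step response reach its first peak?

Comparing s^2 + 2s + 28 to s^2 + 2ζωₙs + ωₙ²: ωₙ = √28 ≈ 5.292 rad/s and ζ = 2/(2·√28) ≈ 0.1890.
ζωₙ = 2/2 = 1, so ω_d = ωₙ√(1−ζ²) = √(ωₙ² − (ζωₙ)²) = √(28 − 1²) = √27 ≈ 5.196 rad/s.
t_p = π/ω_d = π/5.196 ≈ 0.6046 s.

t_p ≈ 0.6046 s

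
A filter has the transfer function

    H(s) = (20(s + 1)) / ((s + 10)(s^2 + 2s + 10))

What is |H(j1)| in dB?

Substitute s = j1: numerator = 20 + j20, denominator = 88 + j29.
|H(j1)| = |20 + j20| / |88 + j29| = 28.284 / 92.655 ≈ 0.3053.
In decibels: 20·log₁₀(0.3053) ≈ -10.3 dB.

|H(j1)|_dB ≈ -10.3 dB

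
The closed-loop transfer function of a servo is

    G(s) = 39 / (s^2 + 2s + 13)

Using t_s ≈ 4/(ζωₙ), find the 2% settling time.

Comparing s^2 + 2s + 13 to s^2 + 2ζωₙs + ωₙ²: ωₙ = √13 ≈ 3.606 rad/s and ζ = 2/(2·√13) ≈ 0.2774.
ζωₙ = 2/2 = 1, so t_s ≈ 4/(ζωₙ) = 4/1 = 4 s.

t_s ≈ 4 s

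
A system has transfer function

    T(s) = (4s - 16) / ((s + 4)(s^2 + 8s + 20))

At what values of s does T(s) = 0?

Set the numerator to zero: 4s - 16 = 0, i.e. 4·(s - 4) = 0.
So s = 4.

s = 4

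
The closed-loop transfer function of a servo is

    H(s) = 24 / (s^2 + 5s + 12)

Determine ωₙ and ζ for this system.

Compare the denominator to the standard form s^2 + 2ζωₙs + ωₙ².
ωₙ² = 12, so ωₙ = √12 ≈ 3.464 rad/s.
2ζωₙ = 5, so ζ = 5/(2·√12) ≈ 0.7217.

ωₙ ≈ 3.464 rad/s, ζ ≈ 0.7217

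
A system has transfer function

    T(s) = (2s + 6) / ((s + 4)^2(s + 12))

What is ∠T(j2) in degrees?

∠T(j2) ≈ -28.90°

At s = j2: numerator = 6 + j4, denominator = 112 + j216.
∠T = ∠num − ∠den = 33.690° − (62.592°) = -28.90°.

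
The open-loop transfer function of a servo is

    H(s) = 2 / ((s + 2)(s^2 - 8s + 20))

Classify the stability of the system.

The poles can be read from the denominator factors: s = -2, 4 ± 2j.
Since the pole(s) at s = 4 ± 2j lie in the right half-plane, the system is unstable.

unstable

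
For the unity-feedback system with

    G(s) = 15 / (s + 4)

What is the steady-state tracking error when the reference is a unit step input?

G(s) has no poles at the origin.
This is a Type 0 system. Kp = lim_{s→0} G(s) = 15/4.
e_ss = 1/(1 + Kp) = 1/(1 + 15/4) = 4/19 ≈ 0.2105.

e_ss = 0.2105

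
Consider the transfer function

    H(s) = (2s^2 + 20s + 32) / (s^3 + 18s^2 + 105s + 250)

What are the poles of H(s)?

The poles are the roots of the denominator s^3 + 18s^2 + 105s + 250 = 0.
Trying s = -10: the polynomial evaluates to 0, so (s + 10) is a factor.
Dividing out leaves s^2 + 8s + 25 = 0.
The quadratic formula then gives s = -4 ± 3j.

s = -4 ± 3j, -10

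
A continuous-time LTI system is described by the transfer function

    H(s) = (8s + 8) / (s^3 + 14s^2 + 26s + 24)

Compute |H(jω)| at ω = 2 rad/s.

|H(j2)| ≈ 0.3288

Substitute s = j2: numerator = 8 + j16, denominator = -32 + j44.
|H(j2)| = |8 + j16| / |-32 + j44| = 17.889 / 54.406 ≈ 0.3288.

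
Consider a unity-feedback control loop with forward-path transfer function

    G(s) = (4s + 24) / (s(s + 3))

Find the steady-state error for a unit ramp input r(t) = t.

e_ss = 0.1250

G(s) has one pole at the origin.
This is a Type 1 system. Kv = lim_{s→0} s·G(s) = 24/3 = 8.
e_ss = 1/Kv = 1/(8) = 1/8 ≈ 0.1250.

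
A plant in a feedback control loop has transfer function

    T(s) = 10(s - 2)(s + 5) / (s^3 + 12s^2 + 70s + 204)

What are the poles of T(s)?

s = -3 + 5j, -3 - 5j, -6

The poles are the roots of the denominator s^3 + 12s^2 + 70s + 204 = 0.
Trying s = -6: the polynomial evaluates to 0, so (s + 6) is a factor.
Dividing out leaves s^2 + 6s + 34 = 0.
The quadratic formula then gives s = -3 ± 5j.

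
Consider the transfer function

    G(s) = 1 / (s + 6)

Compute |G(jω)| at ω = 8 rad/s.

|G(j8)| = 0.1000

Substitute s = j8: numerator = 1, denominator = 6 + j8.
|G(j8)| = |1| / |6 + j8| = 1 / 10 = 0.1000.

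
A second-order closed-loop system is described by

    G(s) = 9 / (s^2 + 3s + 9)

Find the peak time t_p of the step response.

t_p ≈ 1.209 s

Comparing s^2 + 3s + 9 to s^2 + 2ζωₙs + ωₙ²: ωₙ = 3 rad/s and ζ = 3/(2·3) = 0.5.
ζωₙ = 3/2 = 1.5, so ω_d = ωₙ√(1−ζ²) = √(ωₙ² − (ζωₙ)²) = √(9 − 1.5²) = √6.75 ≈ 2.598 rad/s.
t_p = π/ω_d = π/2.598 ≈ 1.209 s.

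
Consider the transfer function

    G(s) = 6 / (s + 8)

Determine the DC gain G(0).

G(0) = 3/4 ≈ 0.7500

Set s = 0: G(0) = (6) / (8) = 3/4.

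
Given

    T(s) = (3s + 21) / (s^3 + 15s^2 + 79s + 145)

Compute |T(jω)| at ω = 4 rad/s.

|T(j4)| ≈ 0.08981

Substitute s = j4: numerator = 21 + j12, denominator = -95 + j252.
|T(j4)| = |21 + j12| / |-95 + j252| = 24.187 / 269.31 ≈ 0.08981.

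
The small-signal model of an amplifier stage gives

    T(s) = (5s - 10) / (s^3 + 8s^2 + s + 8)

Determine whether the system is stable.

marginally stable

The denominator s^3 + 8s^2 + s + 8 factors as (s^2 + 1)(s + 8), giving poles at s = ±j, -8.
Since the simple pole(s) at s = j, -j lie on the jω-axis with none in the right half-plane, the system is marginally stable.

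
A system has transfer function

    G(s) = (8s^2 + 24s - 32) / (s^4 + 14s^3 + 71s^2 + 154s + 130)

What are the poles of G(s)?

s = -2 ± j, -5 ± j

The poles are the roots of the denominator s^4 + 14s^3 + 71s^2 + 154s + 130 = 0.
No real roots exist; factor into two real quadratics: (s^2 + 4s + 5)(s^2 + 10s + 26) = 0.
Each quadratic gives a conjugate pair via the quadratic formula.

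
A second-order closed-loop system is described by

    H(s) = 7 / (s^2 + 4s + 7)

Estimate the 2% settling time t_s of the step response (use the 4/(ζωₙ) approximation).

t_s ≈ 2 s

Comparing s^2 + 4s + 7 to s^2 + 2ζωₙs + ωₙ²: ωₙ = √7 ≈ 2.646 rad/s and ζ = 4/(2·√7) ≈ 0.7559.
ζωₙ = 4/2 = 2, so t_s ≈ 4/(ζωₙ) = 4/2 = 2 s.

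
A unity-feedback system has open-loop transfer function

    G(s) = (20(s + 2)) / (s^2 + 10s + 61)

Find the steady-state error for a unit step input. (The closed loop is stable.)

e_ss = 0.6040

G(s) has no poles at the origin.
This is a Type 0 system. Kp = lim_{s→0} G(s) = 40/61.
e_ss = 1/(1 + Kp) = 1/(1 + 40/61) = 61/101 ≈ 0.6040.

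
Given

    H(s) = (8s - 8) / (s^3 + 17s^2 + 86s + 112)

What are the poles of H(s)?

The poles are the roots of the denominator s^3 + 17s^2 + 86s + 112 = 0.
Trying s = -2: the polynomial evaluates to 0, so (s + 2) is a factor.
Dividing out leaves s^2 + 15s + 56 = 0.
Factoring the quadratic: (s + 7)(s + 8) = 0.

s = -2, -7, -8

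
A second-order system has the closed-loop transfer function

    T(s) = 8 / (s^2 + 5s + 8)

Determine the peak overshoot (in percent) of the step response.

%OS ≈ 0.264%

Comparing s^2 + 5s + 8 to s^2 + 2ζωₙs + ωₙ²: ωₙ = √8 ≈ 2.828 rad/s and ζ = 5/(2·√8) ≈ 0.8839.
%OS = 100·exp(−πζ/√(1−ζ²)) = 100·exp(−π·0.8839/√(1−0.8839²)) ≈ 0.264%.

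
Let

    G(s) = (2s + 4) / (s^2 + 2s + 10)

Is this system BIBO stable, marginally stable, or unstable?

stable

The denominator s^2 + 2s + 10 factors as (s^2 + 2s + 10), giving poles at s = -1 ± 3j.
Since all poles lie strictly in the left half-plane, the system is stable.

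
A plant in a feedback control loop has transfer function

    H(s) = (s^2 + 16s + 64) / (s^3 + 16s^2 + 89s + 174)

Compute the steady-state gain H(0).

H(0) = 32/87 ≈ 0.3678

Set s = 0: H(0) = (64) / (174) = 32/87.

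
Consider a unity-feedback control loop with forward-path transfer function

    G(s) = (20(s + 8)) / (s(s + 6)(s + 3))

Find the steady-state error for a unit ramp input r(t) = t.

e_ss = 0.1125

G(s) has one pole at the origin.
This is a Type 1 system. Kv = lim_{s→0} s·G(s) = 160/18 = 80/9.
e_ss = 1/Kv = 1/(80/9) = 9/80 ≈ 0.1125.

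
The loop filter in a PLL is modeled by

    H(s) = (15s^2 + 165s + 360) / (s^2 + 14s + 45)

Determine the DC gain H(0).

Set s = 0: H(0) = (360) / (45) = 8.

H(0) = 8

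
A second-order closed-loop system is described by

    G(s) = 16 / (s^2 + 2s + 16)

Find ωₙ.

ωₙ = 4 rad/s

Compare the denominator to the standard form s^2 + 2ζωₙs + ωₙ².
ωₙ² = 16, so ωₙ = 4 rad/s.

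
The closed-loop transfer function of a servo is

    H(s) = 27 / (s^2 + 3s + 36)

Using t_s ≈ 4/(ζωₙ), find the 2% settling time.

Comparing s^2 + 3s + 36 to s^2 + 2ζωₙs + ωₙ²: ωₙ = 6 rad/s and ζ = 3/(2·6) = 0.25.
ζωₙ = 3/2 = 1.5, so t_s ≈ 4/(ζωₙ) = 4/1.5 ≈ 2.667 s.

t_s ≈ 2.667 s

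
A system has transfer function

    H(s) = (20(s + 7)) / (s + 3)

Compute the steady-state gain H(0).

At s = 0 each factor (s + a) contributes a and each (s^2 + bs + c) contributes c.
H(0) = 20·(7) / ((3)) = 140/3 = 140/3.

H(0) = 140/3 ≈ 46.67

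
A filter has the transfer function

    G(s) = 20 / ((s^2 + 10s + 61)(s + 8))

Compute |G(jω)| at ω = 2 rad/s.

|G(j2)| ≈ 0.04015

Substitute s = j2: numerator = 20, denominator = 416 + j274.
|G(j2)| = |20| / |416 + j274| = 20 / 498.13 ≈ 0.04015.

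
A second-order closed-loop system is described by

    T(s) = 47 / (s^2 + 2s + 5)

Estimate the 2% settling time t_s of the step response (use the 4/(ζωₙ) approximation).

Comparing s^2 + 2s + 5 to s^2 + 2ζωₙs + ωₙ²: ωₙ = √5 ≈ 2.236 rad/s and ζ = 2/(2·√5) ≈ 0.4472.
ζωₙ = 2/2 = 1, so t_s ≈ 4/(ζωₙ) = 4/1 = 4 s.

t_s ≈ 4 s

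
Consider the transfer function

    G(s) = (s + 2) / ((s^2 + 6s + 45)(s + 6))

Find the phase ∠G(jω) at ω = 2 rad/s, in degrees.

∠G(j2) ≈ 10.25°

At s = j2: numerator = 2 + j2, denominator = 222 + j154.
∠G = ∠num − ∠den = 45° − (34.749°) = 10.25°.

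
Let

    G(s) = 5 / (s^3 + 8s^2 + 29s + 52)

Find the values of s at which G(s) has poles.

The poles are the roots of the denominator s^3 + 8s^2 + 29s + 52 = 0.
Trying s = -4: the polynomial evaluates to 0, so (s + 4) is a factor.
Dividing out leaves s^2 + 4s + 13 = 0.
The quadratic formula then gives s = -2 ± 3j.

s = -2 ± 3j, -4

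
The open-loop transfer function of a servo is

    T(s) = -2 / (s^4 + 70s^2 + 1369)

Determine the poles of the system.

s = 1 + 6j, 1 - 6j, -1 + 6j, -1 - 6j

The poles are the roots of the denominator s^4 + 70s^2 + 1369 = 0.
No real roots exist; factor into two real quadratics: (s^2 - 2s + 37)(s^2 + 2s + 37) = 0.
Each quadratic gives a conjugate pair via the quadratic formula.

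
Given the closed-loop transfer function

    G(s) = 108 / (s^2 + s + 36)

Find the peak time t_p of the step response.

t_p ≈ 0.5254 s

Comparing s^2 + s + 36 to s^2 + 2ζωₙs + ωₙ²: ωₙ = 6 rad/s and ζ = 1/(2·6) ≈ 0.08333.
ζωₙ = 1/2 = 0.5, so ω_d = ωₙ√(1−ζ²) = √(ωₙ² − (ζωₙ)²) = √(36 − 0.5²) = √35.75 ≈ 5.979 rad/s.
t_p = π/ω_d = π/5.979 ≈ 0.5254 s.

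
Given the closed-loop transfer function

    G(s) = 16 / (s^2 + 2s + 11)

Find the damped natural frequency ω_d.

Comparing s^2 + 2s + 11 to s^2 + 2ζωₙs + ωₙ²: ωₙ = √11 ≈ 3.317 rad/s and ζ = 2/(2·√11) ≈ 0.3015.
ζωₙ = 2/2 = 1, so ω_d = ωₙ√(1−ζ²) = √(ωₙ² − (ζωₙ)²) = √(11 − 1²) = √10 ≈ 3.162 rad/s.

ω_d ≈ 3.162 rad/s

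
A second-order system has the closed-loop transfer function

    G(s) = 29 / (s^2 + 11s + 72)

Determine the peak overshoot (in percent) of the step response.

%OS ≈ 6.90%

Comparing s^2 + 11s + 72 to s^2 + 2ζωₙs + ωₙ²: ωₙ = √72 ≈ 8.485 rad/s and ζ = 11/(2·√72) ≈ 0.6482.
%OS = 100·exp(−πζ/√(1−ζ²)) = 100·exp(−π·0.6482/√(1−0.6482²)) ≈ 6.90%.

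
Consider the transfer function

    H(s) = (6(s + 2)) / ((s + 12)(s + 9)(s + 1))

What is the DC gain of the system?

At s = 0 each factor (s + a) contributes a and each (s^2 + bs + c) contributes c.
H(0) = 6·(2) / ((12) · (9) · (1)) = 12/108 = 1/9.

H(0) = 1/9 ≈ 0.1111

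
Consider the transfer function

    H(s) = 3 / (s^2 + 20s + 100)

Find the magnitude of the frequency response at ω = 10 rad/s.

|H(j10)| = 0.01500

Substitute s = j10: numerator = 3, denominator = j200.
|H(j10)| = |3| / |j200| = 3 / 200 = 0.01500.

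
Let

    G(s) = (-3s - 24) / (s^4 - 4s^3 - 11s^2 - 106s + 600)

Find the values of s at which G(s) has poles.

s = 4, -3 + 4j, -3 - 4j, 6

The poles are the roots of the denominator s^4 - 4s^3 - 11s^2 - 106s + 600 = 0.
Trying s = 4: the polynomial evaluates to 0, so (s - 4) is a factor.
Dividing out leaves s^3 - 11s - 150 = 0.
This factors further as (s^2 + 6s + 25)(s - 6) = 0.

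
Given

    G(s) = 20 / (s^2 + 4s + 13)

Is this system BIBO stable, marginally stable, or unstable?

The poles can be read from the denominator factors: s = -2 + 3j, -2 - 3j.
Since all poles lie strictly in the left half-plane, the system is stable.

stable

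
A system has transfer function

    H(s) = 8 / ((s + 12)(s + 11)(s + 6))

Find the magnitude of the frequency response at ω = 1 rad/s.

Substitute s = j1: numerator = 8, denominator = 763 + j269.
|H(j1)| = |8| / |763 + j269| = 8 / 809.03 ≈ 0.009888.

|H(j1)| ≈ 0.009888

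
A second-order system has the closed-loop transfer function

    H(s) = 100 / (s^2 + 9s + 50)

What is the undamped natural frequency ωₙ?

ωₙ ≈ 7.071 rad/s

Compare the denominator to the standard form s^2 + 2ζωₙs + ωₙ².
ωₙ² = 50, so ωₙ = √50 ≈ 7.071 rad/s.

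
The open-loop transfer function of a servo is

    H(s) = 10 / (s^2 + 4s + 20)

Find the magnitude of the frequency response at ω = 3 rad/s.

|H(j3)| ≈ 0.6143

Substitute s = j3: numerator = 10, denominator = 11 + j12.
|H(j3)| = |10| / |11 + j12| = 10 / 16.279 ≈ 0.6143.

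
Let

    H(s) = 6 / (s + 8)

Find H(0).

Set s = 0: H(0) = (6) / (8) = 3/4.

H(0) = 3/4 ≈ 0.7500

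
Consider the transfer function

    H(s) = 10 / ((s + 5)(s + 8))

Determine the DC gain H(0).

At s = 0 each factor (s + a) contributes a and each (s^2 + bs + c) contributes c.
H(0) = 10·1 / ((5) · (8)) = 10/40 = 1/4.

H(0) = 1/4 ≈ 0.2500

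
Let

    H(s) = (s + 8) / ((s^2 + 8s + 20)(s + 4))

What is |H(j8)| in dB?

|H(j8)|_dB ≈ -35.8 dB

Substitute s = j8: numerator = 8 + j8, denominator = -688 - j96.
|H(j8)| = |8 + j8| / |-688 - j96| = 11.314 / 694.67 ≈ 0.01629.
In decibels: 20·log₁₀(0.01629) ≈ -35.8 dB.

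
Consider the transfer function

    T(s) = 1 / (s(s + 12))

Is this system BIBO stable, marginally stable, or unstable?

marginally stable

The poles can be read from the denominator factors: s = 0, -12.
Since the simple pole(s) at s = 0 lie on the jω-axis with none in the right half-plane, the system is marginally stable.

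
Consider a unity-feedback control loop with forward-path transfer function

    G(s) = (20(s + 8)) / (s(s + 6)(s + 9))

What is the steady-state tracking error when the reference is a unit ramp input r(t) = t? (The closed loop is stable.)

e_ss = 0.3375

G(s) has one pole at the origin.
This is a Type 1 system. Kv = lim_{s→0} s·G(s) = 160/54 = 80/27.
e_ss = 1/Kv = 1/(80/27) = 27/80 ≈ 0.3375.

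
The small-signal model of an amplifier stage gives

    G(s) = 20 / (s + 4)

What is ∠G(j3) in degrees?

∠G(j3) ≈ -36.87°

At s = j3: numerator = 20, denominator = 4 + j3.
∠G = ∠num − ∠den = 0° − (36.870°) = -36.87°.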